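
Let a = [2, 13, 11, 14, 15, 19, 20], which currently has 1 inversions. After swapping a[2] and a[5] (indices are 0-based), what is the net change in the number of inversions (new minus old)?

+5

Positions 2 and 5 hold 11 and 19; after swapping, the array is [2, 13, 19, 14, 15, 11, 20].
For each element, count later entries that are smaller:
2 → none → 0
13 → 11 → 1
19 → 14, 15, 11 → 3
14 → 11 → 1
15 → 11 → 1
11 → none → 0
20 → none → 0
Sum: 0 + 1 + 3 + 1 + 1 + 0 + 0 = 6
Change: 6 − 1 = +5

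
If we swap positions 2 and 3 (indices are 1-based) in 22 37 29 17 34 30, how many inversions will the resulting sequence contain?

Positions 2 and 3 hold 37 and 29; after swapping, the array is [22, 29, 37, 17, 34, 30].
Element-by-element contributions:
22 → 17 → 1
29 → 17 → 1
37 → 17, 34, 30 → 3
17 → none → 0
34 → 30 → 1
30 → none → 0
Sum: 1 + 1 + 3 + 0 + 1 + 0 = 6

6 inversions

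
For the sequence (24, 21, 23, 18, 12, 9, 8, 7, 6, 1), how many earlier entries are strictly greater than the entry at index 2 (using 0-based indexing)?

1 such element

The element at index 2 is 23.
Elements before it: 24, 21
Those larger than 23: 24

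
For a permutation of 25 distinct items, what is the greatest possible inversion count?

A reversed (strictly descending) arrangement makes every pair an inversion, giving C(25, 2) inversions.
C(25, 2) = 25·24/2 = 300

300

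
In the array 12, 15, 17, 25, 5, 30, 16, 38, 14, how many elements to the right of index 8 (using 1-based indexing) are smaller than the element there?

The element at index 8 is 38.
Elements after it: 14
Those smaller than 38: 14

1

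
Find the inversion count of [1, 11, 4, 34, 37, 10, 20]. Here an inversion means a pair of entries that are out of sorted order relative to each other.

6 inversions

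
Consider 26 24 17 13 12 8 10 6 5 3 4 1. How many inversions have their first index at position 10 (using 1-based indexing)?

The element at index 10 is 3.
Elements after it: 4, 1
Those smaller than 3: 1

1 such element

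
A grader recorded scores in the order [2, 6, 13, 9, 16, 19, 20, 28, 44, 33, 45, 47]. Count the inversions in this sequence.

2

Count, for each position, how many later elements it exceeds:
2 → none → 0
6 → none → 0
13 → 9 → 1
9 → none → 0
16 → none → 0
19 → none → 0
20 → none → 0
28 → none → 0
44 → 33 → 1
33 → none → 0
45 → none → 0
47 → none → 0
Sum: 0 + 0 + 1 + 0 + 0 + 0 + 0 + 0 + 1 + 0 + 0 + 0 = 2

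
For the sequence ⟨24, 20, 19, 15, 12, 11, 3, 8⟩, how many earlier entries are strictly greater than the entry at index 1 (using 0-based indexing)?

The element at index 1 is 20.
Elements before it: 24
Those larger than 20: 24

1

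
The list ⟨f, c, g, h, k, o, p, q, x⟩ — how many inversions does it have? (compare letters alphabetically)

For each element, count later entries that are smaller:
f → c → 1
c → none → 0
g → none → 0
h → none → 0
k → none → 0
o → none → 0
p → none → 0
q → none → 0
x → none → 0
Sum: 1 + 0 + 0 + 0 + 0 + 0 + 0 + 0 + 0 = 1

1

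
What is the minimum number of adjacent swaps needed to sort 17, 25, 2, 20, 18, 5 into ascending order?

9 adjacent swaps

Each adjacent swap fixes exactly one inversion, so the minimum swap count equals the number of inversions.
Count inversions — for each element, later elements that are smaller:
17: 2, 5 → 2
25: 2, 20, 18, 5 → 4
2: none → 0
20: 18, 5 → 2
18: 5 → 1
5: none → 0
Total inversions: 2 + 4 + 0 + 2 + 1 + 0 = 9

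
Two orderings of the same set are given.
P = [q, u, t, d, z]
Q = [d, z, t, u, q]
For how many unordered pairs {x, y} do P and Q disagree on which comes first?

9 disagreeing pairs

Assign each item its position (1..5) in the first ordering, then rewrite the second ordering as that position sequence:
positions: q→1, u→2, t→3, d→4, z→5
second ordering as positions: [4, 5, 3, 2, 1]
Discordant pairs = inversions in this position sequence.
4: 3, 2, 1 → 3
5: 3, 2, 1 → 3
3: 2, 1 → 2
2: 1 → 1
1: 0
Total: 3 + 3 + 2 + 1 + 0 = 9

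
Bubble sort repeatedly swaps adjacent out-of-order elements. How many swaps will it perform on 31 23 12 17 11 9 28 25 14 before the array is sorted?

Each adjacent swap fixes exactly one inversion, so the minimum swap count equals the number of inversions.
Count inversions — for each element, later elements that are smaller:
31: 23, 12, 17, 11, 9, 28, 25, 14 → 8
23: 12, 17, 11, 9, 14 → 5
12: 11, 9 → 2
17: 11, 9, 14 → 3
11: 9 → 1
9: none → 0
28: 25, 14 → 2
25: 14 → 1
14: none → 0
Total inversions: 8 + 5 + 2 + 3 + 1 + 0 + 2 + 1 + 0 = 22

22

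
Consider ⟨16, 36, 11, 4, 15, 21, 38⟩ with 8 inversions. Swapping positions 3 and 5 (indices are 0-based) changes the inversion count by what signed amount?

+3

Positions 3 and 5 hold 4 and 21; after swapping, the array is [16, 36, 11, 21, 15, 4, 38].
For each element, count later entries that are smaller:
16: 3
36: 4
11: 1
21: 2
15: 1
4: 0
38: 0
Sum: 3 + 4 + 1 + 2 + 1 + 0 + 0 = 11
Change: 11 − 8 = +3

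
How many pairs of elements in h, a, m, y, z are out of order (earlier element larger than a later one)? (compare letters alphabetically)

Sweep left to right; for each value list the smaller values that follow it:
h → a → 1
a → none → 0
m → none → 0
y → none → 0
z → none → 0
Sum: 1 + 0 + 0 + 0 + 0 = 1

1 inversion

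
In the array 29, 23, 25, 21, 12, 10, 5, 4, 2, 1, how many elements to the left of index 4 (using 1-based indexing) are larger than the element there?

The element at index 4 is 21.
Elements before it: 29, 23, 25
Those larger than 21: 29, 23, 25

3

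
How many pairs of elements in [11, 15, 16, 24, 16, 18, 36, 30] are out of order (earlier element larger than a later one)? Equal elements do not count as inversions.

Inversions: 3

Element-by-element contributions:
11 → none → 0
15 → none → 0
16 → none → 0
24 → 16, 18 → 2
16 → none → 0
18 → none → 0
36 → 30 → 1
30 → none → 0
Sum: 0 + 0 + 0 + 2 + 0 + 0 + 1 + 0 = 3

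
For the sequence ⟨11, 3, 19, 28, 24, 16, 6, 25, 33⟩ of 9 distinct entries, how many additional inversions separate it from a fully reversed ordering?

25

Maximum inversions for 9 distinct elements is C(9, 2) = 9·8/2 = 36.
Current inversions — for each element, count later smaller elements:
11: 2
3: 0
19: 2
28: 4
24: 2
16: 1
6: 0
25: 0
33: 0
Current total: 2 + 0 + 2 + 4 + 2 + 1 + 0 + 0 + 0 = 11
Shortfall: 36 − 11 = 25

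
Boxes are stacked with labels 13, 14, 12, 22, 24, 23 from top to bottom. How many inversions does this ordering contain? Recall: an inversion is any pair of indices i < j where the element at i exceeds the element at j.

For each element, count later entries that are smaller:
13: 1
14: 1
12: 0
22: 0
24: 1
23: 0
Sum: 1 + 1 + 0 + 0 + 1 + 0 = 3

3 inversions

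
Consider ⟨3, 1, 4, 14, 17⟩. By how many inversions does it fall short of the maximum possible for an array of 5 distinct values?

Maximum inversions for 5 distinct elements is C(5, 2) = 5·4/2 = 10.
Current inversions — for each element, count later smaller elements:
3: 1
1: 0
4: 0
14: 0
17: 0
Current total: 1 + 0 + 0 + 0 + 0 = 1
Shortfall: 10 − 1 = 9

9 inversions short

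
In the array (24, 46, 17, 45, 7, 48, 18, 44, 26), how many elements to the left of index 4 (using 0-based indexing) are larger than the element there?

4

The element at index 4 is 7.
Elements before it: 24, 46, 17, 45
Those larger than 7: 24, 46, 17, 45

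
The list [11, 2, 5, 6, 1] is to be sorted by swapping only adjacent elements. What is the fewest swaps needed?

7

The minimum number of adjacent swaps to sort an array equals its inversion count, since every such swap removes exactly one inversion.
Count inversions — for each element, later elements that are smaller:
11: 2, 5, 6, 1 → 4
2: 1 → 1
5: 1 → 1
6: 1 → 1
1: none → 0
Total inversions: 4 + 1 + 1 + 1 + 0 = 7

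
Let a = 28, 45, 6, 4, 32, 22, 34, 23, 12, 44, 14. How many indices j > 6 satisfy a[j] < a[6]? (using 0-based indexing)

3 such elements

The element at index 6 is 34.
Elements after it: 23, 12, 44, 14
Those smaller than 34: 23, 12, 14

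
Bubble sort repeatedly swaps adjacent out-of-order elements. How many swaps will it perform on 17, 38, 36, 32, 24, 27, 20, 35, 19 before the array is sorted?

23 swaps

Each adjacent swap fixes exactly one inversion, so the minimum swap count equals the number of inversions.
Count inversions — for each element, later elements that are smaller:
17: none → 0
38: 36, 32, 24, 27, 20, 35, 19 → 7
36: 32, 24, 27, 20, 35, 19 → 6
32: 24, 27, 20, 19 → 4
24: 20, 19 → 2
27: 20, 19 → 2
20: 19 → 1
35: 19 → 1
19: none → 0
Total inversions: 0 + 7 + 6 + 4 + 2 + 2 + 1 + 1 + 0 = 23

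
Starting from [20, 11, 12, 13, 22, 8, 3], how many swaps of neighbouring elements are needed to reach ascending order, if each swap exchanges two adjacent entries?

14 adjacent swaps

Each adjacent swap fixes exactly one inversion, so the minimum swap count equals the number of inversions.
Count inversions — for each element, later elements that are smaller:
20: 11, 12, 13, 8, 3 → 5
11: 8, 3 → 2
12: 8, 3 → 2
13: 8, 3 → 2
22: 8, 3 → 2
8: 3 → 1
3: none → 0
Total inversions: 5 + 2 + 2 + 2 + 2 + 1 + 0 = 14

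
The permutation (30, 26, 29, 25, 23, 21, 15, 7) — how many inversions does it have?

Inversions: 27

For each element, count later entries that are smaller:
30 → 26, 29, 25, 23, 21, 15, 7 → 7
26 → 25, 23, 21, 15, 7 → 5
29 → 25, 23, 21, 15, 7 → 5
25 → 23, 21, 15, 7 → 4
23 → 21, 15, 7 → 3
21 → 15, 7 → 2
15 → 7 → 1
7 → none → 0
Sum: 7 + 5 + 5 + 4 + 3 + 2 + 1 + 0 = 27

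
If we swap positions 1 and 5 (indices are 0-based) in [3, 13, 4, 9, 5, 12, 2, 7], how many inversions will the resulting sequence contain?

Positions 1 and 5 hold 13 and 12; after swapping, the array is [3, 12, 4, 9, 5, 13, 2, 7].
Count, for each position, how many later elements it exceeds:
3 → 2 → 1
12 → 4, 9, 5, 2, 7 → 5
4 → 2 → 1
9 → 5, 2, 7 → 3
5 → 2 → 1
13 → 2, 7 → 2
2 → none → 0
7 → none → 0
Sum: 1 + 5 + 1 + 3 + 1 + 2 + 0 + 0 = 13

13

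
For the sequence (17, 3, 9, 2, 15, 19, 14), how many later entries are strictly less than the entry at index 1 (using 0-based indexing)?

1

The element at index 1 is 3.
Elements after it: 9, 2, 15, 19, 14
Those smaller than 3: 2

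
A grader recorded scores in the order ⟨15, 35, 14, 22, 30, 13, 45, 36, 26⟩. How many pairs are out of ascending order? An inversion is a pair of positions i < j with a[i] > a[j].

14 inversions

Sweep left to right; for each value list the smaller values that follow it:
15: 2
35: 5
14: 1
22: 1
30: 2
13: 0
45: 2
36: 1
26: 0
Sum: 2 + 5 + 1 + 1 + 2 + 0 + 2 + 1 + 0 = 14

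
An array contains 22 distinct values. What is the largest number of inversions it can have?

There are 231 inversions.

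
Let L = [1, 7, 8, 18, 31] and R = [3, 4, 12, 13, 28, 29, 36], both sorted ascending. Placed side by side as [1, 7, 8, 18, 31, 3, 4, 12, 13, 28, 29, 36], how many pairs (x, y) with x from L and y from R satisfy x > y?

14 cross-inversions

Count, for every r in R, how many entries of L exceed r:
r = 3: 7, 8, 18, 31 → 4
r = 4: 7, 8, 18, 31 → 4
r = 12: 18, 31 → 2
r = 13: 18, 31 → 2
r = 28: 31 → 1
r = 29: 31 → 1
r = 36: none → 0
Cross-inversions: 4 + 4 + 2 + 2 + 1 + 1 + 0 = 14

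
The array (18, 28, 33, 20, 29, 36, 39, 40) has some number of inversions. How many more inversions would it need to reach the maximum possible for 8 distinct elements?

Maximum inversions for 8 distinct elements is C(8, 2) = 8·7/2 = 28.
Current inversions — for each element, count later smaller elements:
18: 0
28: 1
33: 2
20: 0
29: 0
36: 0
39: 0
40: 0
Current total: 0 + 1 + 2 + 0 + 0 + 0 + 0 + 0 = 3
Shortfall: 28 − 3 = 25

25 inversions short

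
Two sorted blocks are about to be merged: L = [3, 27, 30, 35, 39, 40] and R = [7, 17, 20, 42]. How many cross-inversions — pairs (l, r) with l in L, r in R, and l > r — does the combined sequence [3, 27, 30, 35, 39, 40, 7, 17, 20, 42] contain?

For each element r of the right run, count left-run elements greater than r:
r = 7: 27, 30, 35, 39, 40 → 5
r = 17: 27, 30, 35, 39, 40 → 5
r = 20: 27, 30, 35, 39, 40 → 5
r = 42: none → 0
Cross-inversions: 5 + 5 + 5 + 0 = 15

15 split inversions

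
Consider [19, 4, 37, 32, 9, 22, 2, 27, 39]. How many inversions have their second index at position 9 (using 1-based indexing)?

0 such elements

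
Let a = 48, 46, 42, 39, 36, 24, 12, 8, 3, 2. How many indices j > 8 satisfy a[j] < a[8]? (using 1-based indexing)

The element at index 8 is 8.
Elements after it: 3, 2
Those smaller than 8: 3, 2

2 such elements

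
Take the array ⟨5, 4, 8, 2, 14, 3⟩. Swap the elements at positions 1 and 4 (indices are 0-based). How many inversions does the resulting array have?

Inversions: 11

Positions 1 and 4 hold 4 and 14; after swapping, the array is [5, 14, 8, 2, 4, 3].
Count, for each position, how many later elements it exceeds:
5 → 2, 4, 3 → 3
14 → 8, 2, 4, 3 → 4
8 → 2, 4, 3 → 3
2 → none → 0
4 → 3 → 1
3 → none → 0
Sum: 3 + 4 + 3 + 0 + 1 + 0 = 11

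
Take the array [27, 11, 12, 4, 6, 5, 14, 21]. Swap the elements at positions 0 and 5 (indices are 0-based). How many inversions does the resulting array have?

Positions 0 and 5 hold 27 and 5; after swapping, the array is [5, 11, 12, 4, 6, 27, 14, 21].
For each element, count later entries that are smaller:
5 → 4 → 1
11 → 4, 6 → 2
12 → 4, 6 → 2
4 → none → 0
6 → none → 0
27 → 14, 21 → 2
14 → none → 0
21 → none → 0
Sum: 1 + 2 + 2 + 0 + 0 + 2 + 0 + 0 = 7

7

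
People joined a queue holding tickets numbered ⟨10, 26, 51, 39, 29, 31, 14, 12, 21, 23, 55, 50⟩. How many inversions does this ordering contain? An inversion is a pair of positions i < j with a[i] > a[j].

Sweep left to right; for each value list the smaller values that follow it:
10 → none → 0
26 → 14, 12, 21, 23 → 4
51 → 39, 29, 31, 14, 12, 21, 23, 50 → 8
39 → 29, 31, 14, 12, 21, 23 → 6
29 → 14, 12, 21, 23 → 4
31 → 14, 12, 21, 23 → 4
14 → 12 → 1
12 → none → 0
21 → none → 0
23 → none → 0
55 → 50 → 1
50 → none → 0
Sum: 0 + 4 + 8 + 6 + 4 + 4 + 1 + 0 + 0 + 0 + 1 + 0 = 28

28 inversions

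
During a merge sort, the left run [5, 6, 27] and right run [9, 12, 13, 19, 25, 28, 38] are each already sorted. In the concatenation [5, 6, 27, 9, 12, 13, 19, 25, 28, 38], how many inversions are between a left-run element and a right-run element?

Take each right-half value and tally the left-half values above it:
r = 9: 27 → 1
r = 12: 27 → 1
r = 13: 27 → 1
r = 19: 27 → 1
r = 25: 27 → 1
r = 28: none → 0
r = 38: none → 0
Cross-inversions: 1 + 1 + 1 + 1 + 1 + 0 + 0 = 5

5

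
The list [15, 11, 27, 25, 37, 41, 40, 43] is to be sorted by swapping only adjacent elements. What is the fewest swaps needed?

There are 3 adjacent swaps.

Minimum adjacent swaps = number of inversions (each swap of adjacent out-of-order elements removes one inversion and no swap can remove more).
Count inversions — for each element, later elements that are smaller:
15: 11 → 1
11: none → 0
27: 25 → 1
25: none → 0
37: none → 0
41: 40 → 1
40: none → 0
43: none → 0
Total inversions: 1 + 0 + 1 + 0 + 0 + 1 + 0 + 0 = 3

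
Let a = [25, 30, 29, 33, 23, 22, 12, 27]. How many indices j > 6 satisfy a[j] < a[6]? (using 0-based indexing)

The element at index 6 is 12.
Elements after it: 27
None of them are smaller than 12.

0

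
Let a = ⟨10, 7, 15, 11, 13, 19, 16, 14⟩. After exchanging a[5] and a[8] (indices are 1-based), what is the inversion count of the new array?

8 inversions

Positions 5 and 8 hold 13 and 14; after swapping, the array is [10, 7, 15, 11, 14, 19, 16, 13].
Element-by-element contributions:
10 → 7 → 1
7 → none → 0
15 → 11, 14, 13 → 3
11 → none → 0
14 → 13 → 1
19 → 16, 13 → 2
16 → 13 → 1
13 → none → 0
Sum: 1 + 0 + 3 + 0 + 1 + 2 + 1 + 0 = 8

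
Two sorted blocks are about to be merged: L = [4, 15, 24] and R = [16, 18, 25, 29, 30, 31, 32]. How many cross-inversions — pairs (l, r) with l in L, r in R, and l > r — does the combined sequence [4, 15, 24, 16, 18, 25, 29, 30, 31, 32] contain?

Count, for every r in R, how many entries of L exceed r:
r = 16: 24 → 1
r = 18: 24 → 1
r = 25: none → 0
r = 29: none → 0
r = 30: none → 0
r = 31: none → 0
r = 32: none → 0
Cross-inversions: 1 + 1 + 0 + 0 + 0 + 0 + 0 = 2

There are 2 cross-inversions.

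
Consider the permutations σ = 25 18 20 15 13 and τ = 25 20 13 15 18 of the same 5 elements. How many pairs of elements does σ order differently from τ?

Assign each item its position (1..5) in the first ordering, then rewrite the second ordering as that position sequence:
positions: 25→1, 18→2, 20→3, 15→4, 13→5
second ordering as positions: [1, 3, 5, 4, 2]
Discordant pairs = inversions in this position sequence.
1: 0
3: 2 → 1
5: 4, 2 → 2
4: 2 → 1
2: 0
Total: 0 + 1 + 2 + 1 + 0 = 4

There are 4 discordant pairs.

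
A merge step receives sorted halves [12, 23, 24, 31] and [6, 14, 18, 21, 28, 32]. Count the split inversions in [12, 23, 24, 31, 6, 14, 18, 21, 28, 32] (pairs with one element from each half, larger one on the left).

14 cross-inversions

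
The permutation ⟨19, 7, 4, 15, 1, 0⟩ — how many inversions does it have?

13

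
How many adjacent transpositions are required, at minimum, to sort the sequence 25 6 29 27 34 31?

There are 3 swaps.

The minimum number of adjacent swaps to sort an array equals its inversion count, since every such swap removes exactly one inversion.
Count inversions — for each element, later elements that are smaller:
25: 6 → 1
6: none → 0
29: 27 → 1
27: none → 0
34: 31 → 1
31: none → 0
Total inversions: 1 + 0 + 1 + 0 + 1 + 0 = 3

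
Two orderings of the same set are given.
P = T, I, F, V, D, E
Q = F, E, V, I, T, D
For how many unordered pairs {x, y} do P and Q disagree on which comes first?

9 disagreeing pairs

Assign each item its position (1..6) in the first ordering, then rewrite the second ordering as that position sequence:
positions: T→1, I→2, F→3, V→4, D→5, E→6
second ordering as positions: [3, 6, 4, 2, 1, 5]
Discordant pairs = inversions in this position sequence.
3: 2, 1 → 2
6: 4, 2, 1, 5 → 4
4: 2, 1 → 2
2: 1 → 1
1: 0
5: 0
Total: 2 + 4 + 2 + 1 + 0 + 0 = 9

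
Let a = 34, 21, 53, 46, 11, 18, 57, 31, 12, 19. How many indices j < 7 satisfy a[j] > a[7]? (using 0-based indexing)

4 such elements

The element at index 7 is 31.
Elements before it: 34, 21, 53, 46, 11, 18, 57
Those larger than 31: 34, 53, 46, 57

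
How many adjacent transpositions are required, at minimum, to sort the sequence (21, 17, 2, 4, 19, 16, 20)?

The minimum number of adjacent swaps to sort an array equals its inversion count, since every such swap removes exactly one inversion.
Count inversions — for each element, later elements that are smaller:
21: 17, 2, 4, 19, 16, 20 → 6
17: 2, 4, 16 → 3
2: none → 0
4: none → 0
19: 16 → 1
16: none → 0
20: none → 0
Total inversions: 6 + 3 + 0 + 0 + 1 + 0 + 0 = 10

10 adjacent swaps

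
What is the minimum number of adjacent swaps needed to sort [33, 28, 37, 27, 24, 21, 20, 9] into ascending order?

26

The minimum number of adjacent swaps to sort an array equals its inversion count, since every such swap removes exactly one inversion.
Count inversions — for each element, later elements that are smaller:
33: 28, 27, 24, 21, 20, 9 → 6
28: 27, 24, 21, 20, 9 → 5
37: 27, 24, 21, 20, 9 → 5
27: 24, 21, 20, 9 → 4
24: 21, 20, 9 → 3
21: 20, 9 → 2
20: 9 → 1
9: none → 0
Total inversions: 6 + 5 + 5 + 4 + 3 + 2 + 1 + 0 = 26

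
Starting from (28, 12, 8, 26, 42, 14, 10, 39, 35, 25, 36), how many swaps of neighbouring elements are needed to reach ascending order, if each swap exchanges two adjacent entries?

22

Minimum adjacent swaps = number of inversions (each swap of adjacent out-of-order elements removes one inversion and no swap can remove more).
Count inversions — for each element, later elements that are smaller:
28: 12, 8, 26, 14, 10, 25 → 6
12: 8, 10 → 2
8: none → 0
26: 14, 10, 25 → 3
42: 14, 10, 39, 35, 25, 36 → 6
14: 10 → 1
10: none → 0
39: 35, 25, 36 → 3
35: 25 → 1
25: none → 0
36: none → 0
Total inversions: 6 + 2 + 0 + 3 + 6 + 1 + 0 + 3 + 1 + 0 + 0 = 22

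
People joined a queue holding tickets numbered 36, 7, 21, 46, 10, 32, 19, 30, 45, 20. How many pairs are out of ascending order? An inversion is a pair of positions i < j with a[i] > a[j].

Sweep left to right; for each value list the smaller values that follow it:
36 → 7, 21, 10, 32, 19, 30, 20 → 7
7 → none → 0
21 → 10, 19, 20 → 3
46 → 10, 32, 19, 30, 45, 20 → 6
10 → none → 0
32 → 19, 30, 20 → 3
19 → none → 0
30 → 20 → 1
45 → 20 → 1
20 → none → 0
Sum: 7 + 0 + 3 + 6 + 0 + 3 + 0 + 1 + 1 + 0 = 21

There are 21 inversions.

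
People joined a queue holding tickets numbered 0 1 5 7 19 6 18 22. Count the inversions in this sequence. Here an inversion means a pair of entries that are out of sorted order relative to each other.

3 inversions

Sweep left to right; for each value list the smaller values that follow it:
0: 0
1: 0
5: 0
7: 1
19: 2
6: 0
18: 0
22: 0
Sum: 0 + 0 + 0 + 1 + 2 + 0 + 0 + 0 = 3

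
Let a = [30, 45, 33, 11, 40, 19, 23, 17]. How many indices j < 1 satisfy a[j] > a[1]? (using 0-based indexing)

0

The element at index 1 is 45.
Elements before it: 30
None of them are larger than 45.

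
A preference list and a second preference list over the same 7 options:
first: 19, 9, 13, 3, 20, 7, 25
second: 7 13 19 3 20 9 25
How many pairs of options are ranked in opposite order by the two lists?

9 pairs

Assign each item its position (1..7) in the first ordering, then rewrite the second ordering as that position sequence:
positions: 19→1, 9→2, 13→3, 3→4, 20→5, 7→6, 25→7
second ordering as positions: [6, 3, 1, 4, 5, 2, 7]
Discordant pairs = inversions in this position sequence.
6: 3, 1, 4, 5, 2 → 5
3: 1, 2 → 2
1: 0
4: 2 → 1
5: 2 → 1
2: 0
7: 0
Total: 5 + 2 + 0 + 1 + 1 + 0 + 0 = 9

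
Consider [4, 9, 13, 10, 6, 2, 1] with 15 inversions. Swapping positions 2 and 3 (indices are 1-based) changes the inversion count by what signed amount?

+1

Positions 2 and 3 hold 9 and 13; after swapping, the array is [4, 13, 9, 10, 6, 2, 1].
Sweep left to right; for each value list the smaller values that follow it:
4 → 2, 1 → 2
13 → 9, 10, 6, 2, 1 → 5
9 → 6, 2, 1 → 3
10 → 6, 2, 1 → 3
6 → 2, 1 → 2
2 → 1 → 1
1 → none → 0
Sum: 2 + 5 + 3 + 3 + 2 + 1 + 0 = 16
Change: 16 − 15 = +1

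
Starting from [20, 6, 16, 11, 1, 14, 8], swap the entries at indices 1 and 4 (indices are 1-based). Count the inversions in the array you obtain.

11 inversions

Positions 1 and 4 hold 20 and 11; after swapping, the array is [11, 6, 16, 20, 1, 14, 8].
Count, for each position, how many later elements it exceeds:
11 → 6, 1, 8 → 3
6 → 1 → 1
16 → 1, 14, 8 → 3
20 → 1, 14, 8 → 3
1 → none → 0
14 → 8 → 1
8 → none → 0
Sum: 3 + 1 + 3 + 3 + 0 + 1 + 0 = 11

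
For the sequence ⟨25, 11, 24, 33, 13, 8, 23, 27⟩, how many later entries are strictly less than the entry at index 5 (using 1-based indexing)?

1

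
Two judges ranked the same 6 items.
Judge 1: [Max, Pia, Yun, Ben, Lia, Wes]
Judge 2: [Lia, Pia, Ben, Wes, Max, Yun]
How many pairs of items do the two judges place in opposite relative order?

9

Assign each item its position (1..6) in the first ordering, then rewrite the second ordering as that position sequence:
positions: Max→1, Pia→2, Yun→3, Ben→4, Lia→5, Wes→6
second ordering as positions: [5, 2, 4, 6, 1, 3]
Discordant pairs = inversions in this position sequence.
5: 2, 4, 1, 3 → 4
2: 1 → 1
4: 1, 3 → 2
6: 1, 3 → 2
1: 0
3: 0
Total: 4 + 1 + 2 + 2 + 0 + 0 = 9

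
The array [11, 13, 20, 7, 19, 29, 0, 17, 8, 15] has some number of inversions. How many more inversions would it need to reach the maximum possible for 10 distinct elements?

22 inversions short

Maximum inversions for 10 distinct elements is C(10, 2) = 10·9/2 = 45.
Current inversions — for each element, count later smaller elements:
11: 3
13: 3
20: 6
7: 1
19: 4
29: 4
0: 0
17: 2
8: 0
15: 0
Current total: 3 + 3 + 6 + 1 + 4 + 4 + 0 + 2 + 0 + 0 = 23
Shortfall: 45 − 23 = 22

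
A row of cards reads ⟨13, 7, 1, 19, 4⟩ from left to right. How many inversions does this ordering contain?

6 out-of-order pairs

Count, for each position, how many later elements it exceeds:
13 → 7, 1, 4 → 3
7 → 1, 4 → 2
1 → none → 0
19 → 4 → 1
4 → none → 0
Sum: 3 + 2 + 0 + 1 + 0 = 6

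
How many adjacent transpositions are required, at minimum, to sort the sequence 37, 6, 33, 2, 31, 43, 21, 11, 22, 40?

21

The minimum number of adjacent swaps to sort an array equals its inversion count, since every such swap removes exactly one inversion.
Count inversions — for each element, later elements that are smaller:
37: 6, 33, 2, 31, 21, 11, 22 → 7
6: 2 → 1
33: 2, 31, 21, 11, 22 → 5
2: none → 0
31: 21, 11, 22 → 3
43: 21, 11, 22, 40 → 4
21: 11 → 1
11: none → 0
22: none → 0
40: none → 0
Total inversions: 7 + 1 + 5 + 0 + 3 + 4 + 1 + 0 + 0 + 0 = 21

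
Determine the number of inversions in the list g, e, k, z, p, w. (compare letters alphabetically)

Count, for each position, how many later elements it exceeds:
g → e → 1
e → none → 0
k → none → 0
z → p, w → 2
p → none → 0
w → none → 0
Sum: 1 + 0 + 0 + 2 + 0 + 0 = 3

3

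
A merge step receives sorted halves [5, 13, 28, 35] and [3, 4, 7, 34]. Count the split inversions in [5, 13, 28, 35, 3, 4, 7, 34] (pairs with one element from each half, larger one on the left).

Take each right-half value and tally the left-half values above it:
r = 3: 5, 13, 28, 35 → 4
r = 4: 5, 13, 28, 35 → 4
r = 7: 13, 28, 35 → 3
r = 34: 35 → 1
Cross-inversions: 4 + 4 + 3 + 1 = 12

12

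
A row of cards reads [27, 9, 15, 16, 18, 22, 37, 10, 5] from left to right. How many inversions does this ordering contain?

19 inversions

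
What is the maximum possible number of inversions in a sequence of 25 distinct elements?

300 inversions

The maximum occurs when the array is in strictly decreasing order: every one of the C(25, 2) pairs is inverted.
C(25, 2) = 25·24/2 = 300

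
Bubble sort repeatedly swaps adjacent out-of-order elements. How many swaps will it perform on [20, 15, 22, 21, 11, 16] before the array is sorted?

There are 9 swaps.

Each adjacent swap fixes exactly one inversion, so the minimum swap count equals the number of inversions.
Count inversions — for each element, later elements that are smaller:
20: 15, 11, 16 → 3
15: 11 → 1
22: 21, 11, 16 → 3
21: 11, 16 → 2
11: none → 0
16: none → 0
Total inversions: 3 + 1 + 3 + 2 + 0 + 0 = 9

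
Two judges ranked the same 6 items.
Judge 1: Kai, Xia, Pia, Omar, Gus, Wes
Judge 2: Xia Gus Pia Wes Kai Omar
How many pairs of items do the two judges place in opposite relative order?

Assign each item its position (1..6) in the first ordering, then rewrite the second ordering as that position sequence:
positions: Kai→1, Xia→2, Pia→3, Omar→4, Gus→5, Wes→6
second ordering as positions: [2, 5, 3, 6, 1, 4]
Discordant pairs = inversions in this position sequence.
2: 1 → 1
5: 3, 1, 4 → 3
3: 1 → 1
6: 1, 4 → 2
1: 0
4: 0
Total: 1 + 3 + 1 + 2 + 0 + 0 = 7

7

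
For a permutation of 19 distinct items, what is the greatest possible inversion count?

There are 171 inversions.

The maximum occurs when the array is in strictly decreasing order: every one of the C(19, 2) pairs is inverted.
C(19, 2) = 19·18/2 = 171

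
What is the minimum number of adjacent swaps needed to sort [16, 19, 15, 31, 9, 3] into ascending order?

There are 11 adjacent swaps.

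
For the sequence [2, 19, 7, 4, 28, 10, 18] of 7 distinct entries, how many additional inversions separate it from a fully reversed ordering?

14

Maximum inversions for 7 distinct elements is C(7, 2) = 7·6/2 = 21.
Current inversions — for each element, count later smaller elements:
2: 0
19: 4
7: 1
4: 0
28: 2
10: 0
18: 0
Current total: 0 + 4 + 1 + 0 + 2 + 0 + 0 = 7
Shortfall: 21 − 7 = 14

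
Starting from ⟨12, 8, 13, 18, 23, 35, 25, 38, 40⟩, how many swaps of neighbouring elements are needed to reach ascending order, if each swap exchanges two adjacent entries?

Adjacent swaps: 2

The minimum number of adjacent swaps to sort an array equals its inversion count, since every such swap removes exactly one inversion.
Count inversions — for each element, later elements that are smaller:
12: 8 → 1
8: none → 0
13: none → 0
18: none → 0
23: none → 0
35: 25 → 1
25: none → 0
38: none → 0
40: none → 0
Total inversions: 1 + 0 + 0 + 0 + 0 + 1 + 0 + 0 + 0 = 2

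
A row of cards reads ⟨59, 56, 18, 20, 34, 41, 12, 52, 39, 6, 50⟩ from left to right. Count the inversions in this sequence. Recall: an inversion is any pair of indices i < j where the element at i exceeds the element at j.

For each element, count later entries that are smaller:
59: 10
56: 9
18: 2
20: 2
34: 2
41: 3
12: 1
52: 3
39: 1
6: 0
50: 0
Sum: 10 + 9 + 2 + 2 + 2 + 3 + 1 + 3 + 1 + 0 + 0 = 33

33 inversions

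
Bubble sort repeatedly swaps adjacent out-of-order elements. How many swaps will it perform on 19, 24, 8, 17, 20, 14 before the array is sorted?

The minimum number of adjacent swaps to sort an array equals its inversion count, since every such swap removes exactly one inversion.
Count inversions — for each element, later elements that are smaller:
19: 8, 17, 14 → 3
24: 8, 17, 20, 14 → 4
8: none → 0
17: 14 → 1
20: 14 → 1
14: none → 0
Total inversions: 3 + 4 + 0 + 1 + 1 + 0 = 9

9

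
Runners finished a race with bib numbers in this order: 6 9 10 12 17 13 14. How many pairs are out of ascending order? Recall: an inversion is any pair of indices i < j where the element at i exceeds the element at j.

2

For each element, count later entries that are smaller:
6: 0
9: 0
10: 0
12: 0
17: 2
13: 0
14: 0
Sum: 0 + 0 + 0 + 0 + 2 + 0 + 0 = 2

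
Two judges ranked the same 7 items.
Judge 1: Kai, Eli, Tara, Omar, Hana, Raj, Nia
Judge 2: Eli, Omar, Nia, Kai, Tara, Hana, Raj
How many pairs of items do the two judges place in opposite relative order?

Assign each item its position (1..7) in the first ordering, then rewrite the second ordering as that position sequence:
positions: Kai→1, Eli→2, Tara→3, Omar→4, Hana→5, Raj→6, Nia→7
second ordering as positions: [2, 4, 7, 1, 3, 5, 6]
Discordant pairs = inversions in this position sequence.
2: 1 → 1
4: 1, 3 → 2
7: 1, 3, 5, 6 → 4
1: 0
3: 0
5: 0
6: 0
Total: 1 + 2 + 4 + 0 + 0 + 0 + 0 = 7

7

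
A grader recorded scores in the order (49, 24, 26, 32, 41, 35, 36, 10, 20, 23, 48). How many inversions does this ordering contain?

There are 30 out-of-order pairs.

For each element, count later entries that are smaller:
49: 10
24: 3
26: 3
32: 3
41: 5
35: 3
36: 3
10: 0
20: 0
23: 0
48: 0
Sum: 10 + 3 + 3 + 3 + 5 + 3 + 3 + 0 + 0 + 0 + 0 = 30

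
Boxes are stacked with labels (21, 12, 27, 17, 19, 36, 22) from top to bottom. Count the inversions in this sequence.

Listing every pair i<j with a[i]>a[j] (using 1-based positions):
(1,2): 21 > 12
(1,4): 21 > 17
(1,5): 21 > 19
(3,4): 27 > 17
(3,5): 27 > 19
(3,7): 27 > 22
(6,7): 36 > 22
That's 7 pairs.

7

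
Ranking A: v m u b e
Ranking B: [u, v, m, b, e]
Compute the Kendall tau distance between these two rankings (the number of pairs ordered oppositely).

Assign each item its position (1..5) in the first ordering, then rewrite the second ordering as that position sequence:
positions: v→1, m→2, u→3, b→4, e→5
second ordering as positions: [3, 1, 2, 4, 5]
Discordant pairs = inversions in this position sequence.
3: 1, 2 → 2
1: 0
2: 0
4: 0
5: 0
Total: 2 + 0 + 0 + 0 + 0 = 2

2 discordant pairs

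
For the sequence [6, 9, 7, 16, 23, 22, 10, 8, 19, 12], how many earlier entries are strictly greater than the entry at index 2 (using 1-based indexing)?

0

The element at index 2 is 9.
Elements before it: 6
None of them are larger than 9.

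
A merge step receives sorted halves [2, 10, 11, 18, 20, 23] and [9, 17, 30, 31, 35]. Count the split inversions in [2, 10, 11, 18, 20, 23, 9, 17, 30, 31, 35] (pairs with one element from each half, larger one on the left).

8 split inversions

Take each right-half value and tally the left-half values above it:
r = 9: 10, 11, 18, 20, 23 → 5
r = 17: 18, 20, 23 → 3
r = 30: none → 0
r = 31: none → 0
r = 35: none → 0
Cross-inversions: 5 + 3 + 0 + 0 + 0 = 8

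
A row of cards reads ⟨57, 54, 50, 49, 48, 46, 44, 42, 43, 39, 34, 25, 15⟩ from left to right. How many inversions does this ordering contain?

For each element, count later entries that are smaller:
57 → 54, 50, 49, 48, 46, 44, 42, 43, 39, 34, 25, 15 → 12
54 → 50, 49, 48, 46, 44, 42, 43, 39, 34, 25, 15 → 11
50 → 49, 48, 46, 44, 42, 43, 39, 34, 25, 15 → 10
49 → 48, 46, 44, 42, 43, 39, 34, 25, 15 → 9
48 → 46, 44, 42, 43, 39, 34, 25, 15 → 8
46 → 44, 42, 43, 39, 34, 25, 15 → 7
44 → 42, 43, 39, 34, 25, 15 → 6
42 → 39, 34, 25, 15 → 4
43 → 39, 34, 25, 15 → 4
39 → 34, 25, 15 → 3
34 → 25, 15 → 2
25 → 15 → 1
15 → none → 0
Sum: 12 + 11 + 10 + 9 + 8 + 7 + 6 + 4 + 4 + 3 + 2 + 1 + 0 = 77

77 inversions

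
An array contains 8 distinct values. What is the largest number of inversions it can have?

A reversed (strictly descending) arrangement makes every pair an inversion, giving C(8, 2) inversions.
C(8, 2) = 8·7/2 = 28

Inversions: 28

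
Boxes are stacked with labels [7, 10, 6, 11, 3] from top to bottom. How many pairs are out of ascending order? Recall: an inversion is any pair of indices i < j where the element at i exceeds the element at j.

For each element, count later entries that are smaller:
7 → 6, 3 → 2
10 → 6, 3 → 2
6 → 3 → 1
11 → 3 → 1
3 → none → 0
Sum: 2 + 2 + 1 + 1 + 0 = 6

6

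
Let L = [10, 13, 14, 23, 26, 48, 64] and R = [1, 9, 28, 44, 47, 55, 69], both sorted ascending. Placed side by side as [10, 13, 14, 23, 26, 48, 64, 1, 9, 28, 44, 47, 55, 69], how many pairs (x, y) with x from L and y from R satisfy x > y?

For each element r of the right run, count left-run elements greater than r:
r = 1: 10, 13, 14, 23, 26, 48, 64 → 7
r = 9: 10, 13, 14, 23, 26, 48, 64 → 7
r = 28: 48, 64 → 2
r = 44: 48, 64 → 2
r = 47: 48, 64 → 2
r = 55: 64 → 1
r = 69: none → 0
Cross-inversions: 7 + 7 + 2 + 2 + 2 + 1 + 0 = 21

21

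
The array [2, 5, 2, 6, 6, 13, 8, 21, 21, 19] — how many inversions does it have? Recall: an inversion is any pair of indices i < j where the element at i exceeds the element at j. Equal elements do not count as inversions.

Count, for each position, how many later elements it exceeds:
2: 0
5: 1
2: 0
6: 0
6: 0
13: 1
8: 0
21: 1
21: 1
19: 0
Sum: 0 + 1 + 0 + 0 + 0 + 1 + 0 + 1 + 1 + 0 = 4

There are 4 out-of-order pairs.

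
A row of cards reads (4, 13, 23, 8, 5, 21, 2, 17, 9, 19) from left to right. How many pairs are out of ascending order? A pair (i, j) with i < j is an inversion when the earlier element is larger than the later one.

20

Sweep left to right; for each value list the smaller values that follow it:
4 → 2 → 1
13 → 8, 5, 2, 9 → 4
23 → 8, 5, 21, 2, 17, 9, 19 → 7
8 → 5, 2 → 2
5 → 2 → 1
21 → 2, 17, 9, 19 → 4
2 → none → 0
17 → 9 → 1
9 → none → 0
19 → none → 0
Sum: 1 + 4 + 7 + 2 + 1 + 4 + 0 + 1 + 0 + 0 = 20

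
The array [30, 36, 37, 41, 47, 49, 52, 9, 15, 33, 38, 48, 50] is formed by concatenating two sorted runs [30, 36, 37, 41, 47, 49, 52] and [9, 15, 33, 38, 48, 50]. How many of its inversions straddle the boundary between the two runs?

27

For each element r of the right run, count left-run elements greater than r:
r = 9: 30, 36, 37, 41, 47, 49, 52 → 7
r = 15: 30, 36, 37, 41, 47, 49, 52 → 7
r = 33: 36, 37, 41, 47, 49, 52 → 6
r = 38: 41, 47, 49, 52 → 4
r = 48: 49, 52 → 2
r = 50: 52 → 1
Cross-inversions: 7 + 7 + 6 + 4 + 2 + 1 = 27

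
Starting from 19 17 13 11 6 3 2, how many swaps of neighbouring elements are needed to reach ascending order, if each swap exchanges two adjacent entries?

There are 21 swaps.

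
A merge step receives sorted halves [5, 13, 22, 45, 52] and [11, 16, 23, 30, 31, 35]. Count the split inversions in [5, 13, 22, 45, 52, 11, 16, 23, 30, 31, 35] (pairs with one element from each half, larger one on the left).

15

For each element r of the right run, count left-run elements greater than r:
r = 11: 13, 22, 45, 52 → 4
r = 16: 22, 45, 52 → 3
r = 23: 45, 52 → 2
r = 30: 45, 52 → 2
r = 31: 45, 52 → 2
r = 35: 45, 52 → 2
Cross-inversions: 4 + 3 + 2 + 2 + 2 + 2 = 15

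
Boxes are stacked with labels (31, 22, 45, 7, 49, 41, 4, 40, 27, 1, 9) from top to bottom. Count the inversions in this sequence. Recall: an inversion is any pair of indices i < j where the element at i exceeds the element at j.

36 out-of-order pairs

Sweep left to right; for each value list the smaller values that follow it:
31: 6
22: 4
45: 7
7: 2
49: 6
41: 5
4: 1
40: 3
27: 2
1: 0
9: 0
Sum: 6 + 4 + 7 + 2 + 6 + 5 + 1 + 3 + 2 + 0 + 0 = 36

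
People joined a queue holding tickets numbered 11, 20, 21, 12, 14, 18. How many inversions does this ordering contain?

6 inversions

Element-by-element contributions:
11 → none → 0
20 → 12, 14, 18 → 3
21 → 12, 14, 18 → 3
12 → none → 0
14 → none → 0
18 → none → 0
Sum: 0 + 3 + 3 + 0 + 0 + 0 = 6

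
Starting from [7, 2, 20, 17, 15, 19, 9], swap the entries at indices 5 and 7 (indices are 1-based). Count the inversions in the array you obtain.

There are 8 inversions.

Positions 5 and 7 hold 15 and 9; after swapping, the array is [7, 2, 20, 17, 9, 19, 15].
Element-by-element contributions:
7 → 2 → 1
2 → none → 0
20 → 17, 9, 19, 15 → 4
17 → 9, 15 → 2
9 → none → 0
19 → 15 → 1
15 → none → 0
Sum: 1 + 0 + 4 + 2 + 0 + 1 + 0 = 8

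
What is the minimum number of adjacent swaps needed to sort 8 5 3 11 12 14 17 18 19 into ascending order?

3

Minimum adjacent swaps = number of inversions (each swap of adjacent out-of-order elements removes one inversion and no swap can remove more).
Count inversions — for each element, later elements that are smaller:
8: 5, 3 → 2
5: 3 → 1
3: none → 0
11: none → 0
12: none → 0
14: none → 0
17: none → 0
18: none → 0
19: none → 0
Total inversions: 2 + 1 + 0 + 0 + 0 + 0 + 0 + 0 + 0 = 3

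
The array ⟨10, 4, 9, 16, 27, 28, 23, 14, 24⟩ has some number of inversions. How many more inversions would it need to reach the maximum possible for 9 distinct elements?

Maximum inversions for 9 distinct elements is C(9, 2) = 9·8/2 = 36.
Current inversions — for each element, count later smaller elements:
10: 2
4: 0
9: 0
16: 1
27: 3
28: 3
23: 1
14: 0
24: 0
Current total: 2 + 0 + 0 + 1 + 3 + 3 + 1 + 0 + 0 = 10
Shortfall: 36 − 10 = 26

26 inversions short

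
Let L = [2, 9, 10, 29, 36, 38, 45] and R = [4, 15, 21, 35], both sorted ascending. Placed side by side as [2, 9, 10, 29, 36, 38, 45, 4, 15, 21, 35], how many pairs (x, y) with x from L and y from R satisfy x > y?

For each element r of the right run, count left-run elements greater than r:
r = 4: 9, 10, 29, 36, 38, 45 → 6
r = 15: 29, 36, 38, 45 → 4
r = 21: 29, 36, 38, 45 → 4
r = 35: 36, 38, 45 → 3
Cross-inversions: 6 + 4 + 4 + 3 = 17

17 cross-inversions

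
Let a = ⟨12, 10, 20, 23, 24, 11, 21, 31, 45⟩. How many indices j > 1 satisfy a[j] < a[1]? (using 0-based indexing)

The element at index 1 is 10.
Elements after it: 20, 23, 24, 11, 21, 31, 45
None of them are smaller than 10.

0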